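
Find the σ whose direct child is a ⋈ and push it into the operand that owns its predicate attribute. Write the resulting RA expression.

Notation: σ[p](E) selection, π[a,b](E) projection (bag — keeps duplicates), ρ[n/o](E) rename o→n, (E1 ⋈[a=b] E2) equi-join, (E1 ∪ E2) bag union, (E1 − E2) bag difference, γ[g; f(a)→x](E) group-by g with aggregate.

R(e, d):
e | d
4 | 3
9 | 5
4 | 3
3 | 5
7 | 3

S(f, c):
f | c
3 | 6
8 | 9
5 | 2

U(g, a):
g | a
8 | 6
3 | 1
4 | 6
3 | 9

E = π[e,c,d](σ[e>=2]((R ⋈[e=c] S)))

σ filters on e, owned by the left side.
E' = π[e,c,d]((σ[e>=2](R) ⋈[e=c] S))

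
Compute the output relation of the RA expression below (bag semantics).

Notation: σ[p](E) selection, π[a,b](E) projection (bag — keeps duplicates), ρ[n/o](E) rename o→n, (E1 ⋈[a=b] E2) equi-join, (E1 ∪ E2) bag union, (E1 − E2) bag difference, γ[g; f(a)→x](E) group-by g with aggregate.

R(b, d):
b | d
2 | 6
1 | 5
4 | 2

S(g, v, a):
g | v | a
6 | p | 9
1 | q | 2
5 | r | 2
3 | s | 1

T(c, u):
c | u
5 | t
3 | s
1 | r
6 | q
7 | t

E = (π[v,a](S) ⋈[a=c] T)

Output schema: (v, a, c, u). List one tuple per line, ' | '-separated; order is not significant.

Stepwise |·|:
  S → 4
  π[v,a](S) → 4
  T → 5
  (π[v,a](S) ⋈[a=c] T) → 1

== RESULT ==
v | a | c | u
s | 1 | 1 | r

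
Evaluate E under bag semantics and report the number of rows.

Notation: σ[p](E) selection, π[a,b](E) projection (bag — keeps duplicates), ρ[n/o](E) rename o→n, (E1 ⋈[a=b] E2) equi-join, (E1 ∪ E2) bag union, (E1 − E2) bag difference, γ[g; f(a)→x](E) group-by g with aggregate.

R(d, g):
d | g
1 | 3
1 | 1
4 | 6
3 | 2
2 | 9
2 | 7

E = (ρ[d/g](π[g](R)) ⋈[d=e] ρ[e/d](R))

Stepwise |·|:
  R → 6
  π[g](R) → 6
  ρ[d/g](π[g](R)) → 6
  R → 6
  ρ[e/d](R) → 6
  (ρ[d/g](π[g](R)) ⋈[d=e] ρ[e/d](R)) → 5

|E| = 5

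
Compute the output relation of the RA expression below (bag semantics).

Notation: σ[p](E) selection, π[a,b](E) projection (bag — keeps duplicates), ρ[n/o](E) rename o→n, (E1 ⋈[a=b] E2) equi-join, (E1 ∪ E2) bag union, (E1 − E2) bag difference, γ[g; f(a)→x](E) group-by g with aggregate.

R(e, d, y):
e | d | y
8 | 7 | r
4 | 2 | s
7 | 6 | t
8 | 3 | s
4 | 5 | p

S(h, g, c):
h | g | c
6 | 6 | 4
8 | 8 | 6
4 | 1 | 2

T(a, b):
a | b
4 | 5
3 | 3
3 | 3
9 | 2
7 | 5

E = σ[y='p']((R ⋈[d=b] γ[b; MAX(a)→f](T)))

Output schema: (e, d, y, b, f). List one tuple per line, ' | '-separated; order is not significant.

Row counts bottom-up:
  R → 5
  T → 5
  γ[b; MAX(a)→f](T) → 3
  (R ⋈[d=b] γ[b; MAX(a)→f](T)) → 3
  σ[y='p']((R ⋈[d=b] γ[b; MAX(a)→f](T))) → 1

== RESULT ==
e | d | y | b | f
4 | 5 | p | 5 | 7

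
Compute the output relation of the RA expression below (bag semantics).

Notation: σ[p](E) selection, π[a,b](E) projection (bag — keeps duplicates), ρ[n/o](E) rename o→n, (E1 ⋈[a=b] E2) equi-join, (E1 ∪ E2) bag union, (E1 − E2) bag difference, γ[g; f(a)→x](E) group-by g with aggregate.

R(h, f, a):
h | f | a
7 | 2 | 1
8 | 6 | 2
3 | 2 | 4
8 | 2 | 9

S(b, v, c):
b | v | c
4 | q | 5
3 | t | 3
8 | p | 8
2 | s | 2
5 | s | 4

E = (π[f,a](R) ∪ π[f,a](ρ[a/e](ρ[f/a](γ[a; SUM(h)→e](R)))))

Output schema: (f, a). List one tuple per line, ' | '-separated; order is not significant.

Subexpression sizes:
  R → 4
  π[f,a](R) → 4
  R → 4
  γ[a; SUM(h)→e](R) → 4
  ρ[f/a](γ[a; SUM(h)→e](R)) → 4
  ρ[a/e](ρ[f/a](γ[a; SUM(h)→e](R))) → 4
  π[f,a](ρ[a/e](ρ[f/a](γ[a; SUM(h)→e](R)))) → 4
  (π[f,a](R) ∪ π[f,a](ρ[a/e](ρ[f/a](γ[a; SUM(h)→e](R))))) → 8

== RESULT ==
f | a
1 | 7
2 | 1
2 | 4
2 | 8
2 | 9
4 | 3
6 | 2
9 | 8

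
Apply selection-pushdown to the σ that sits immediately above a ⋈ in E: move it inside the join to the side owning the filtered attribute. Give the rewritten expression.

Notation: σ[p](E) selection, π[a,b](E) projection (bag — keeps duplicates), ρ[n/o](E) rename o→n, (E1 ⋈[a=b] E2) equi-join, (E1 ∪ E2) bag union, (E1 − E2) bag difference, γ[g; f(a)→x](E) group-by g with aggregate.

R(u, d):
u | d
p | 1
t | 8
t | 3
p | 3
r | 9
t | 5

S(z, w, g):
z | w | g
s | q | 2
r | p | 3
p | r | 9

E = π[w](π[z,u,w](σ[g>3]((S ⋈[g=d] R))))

σ filters on g, owned by the left side.
E' = π[w](π[z,u,w]((σ[g>3](S) ⋈[g=d] R)))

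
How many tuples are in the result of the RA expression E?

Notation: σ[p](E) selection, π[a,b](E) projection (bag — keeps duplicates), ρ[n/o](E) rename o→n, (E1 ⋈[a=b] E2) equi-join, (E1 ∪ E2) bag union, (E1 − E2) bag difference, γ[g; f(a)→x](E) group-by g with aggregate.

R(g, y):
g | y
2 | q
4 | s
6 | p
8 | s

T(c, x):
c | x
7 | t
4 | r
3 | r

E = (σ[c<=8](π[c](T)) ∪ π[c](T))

Stepwise |·|:
  T → 3
  π[c](T) → 3
  σ[c<=8](π[c](T)) → 3
  T → 3
  π[c](T) → 3
  (σ[c<=8](π[c](T)) ∪ π[c](T)) → 6

|E| = 6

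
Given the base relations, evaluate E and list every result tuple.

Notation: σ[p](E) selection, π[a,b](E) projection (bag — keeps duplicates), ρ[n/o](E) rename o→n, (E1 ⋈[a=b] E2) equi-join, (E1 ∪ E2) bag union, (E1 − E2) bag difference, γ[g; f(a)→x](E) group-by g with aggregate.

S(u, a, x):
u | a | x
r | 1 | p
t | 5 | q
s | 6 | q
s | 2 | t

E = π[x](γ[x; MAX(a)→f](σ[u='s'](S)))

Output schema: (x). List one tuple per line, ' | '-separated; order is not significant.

Row counts bottom-up:
  S → 4
  σ[u='s'](S) → 2
  γ[x; MAX(a)→f](σ[u='s'](S)) → 2
  π[x](γ[x; MAX(a)→f](σ[u='s'](S))) → 2

== RESULT ==
x
q
t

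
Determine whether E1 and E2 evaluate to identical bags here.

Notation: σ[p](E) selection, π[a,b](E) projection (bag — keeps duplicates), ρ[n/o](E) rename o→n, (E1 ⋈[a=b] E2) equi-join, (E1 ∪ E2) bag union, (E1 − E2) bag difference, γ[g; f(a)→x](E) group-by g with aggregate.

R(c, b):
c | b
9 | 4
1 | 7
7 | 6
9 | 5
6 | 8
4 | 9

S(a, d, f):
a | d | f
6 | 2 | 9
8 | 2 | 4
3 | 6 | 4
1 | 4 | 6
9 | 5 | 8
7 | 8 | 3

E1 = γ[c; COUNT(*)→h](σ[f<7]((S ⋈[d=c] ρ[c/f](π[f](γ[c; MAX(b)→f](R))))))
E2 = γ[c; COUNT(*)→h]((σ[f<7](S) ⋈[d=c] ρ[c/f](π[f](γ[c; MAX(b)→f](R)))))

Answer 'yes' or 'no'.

E1 subexpression sizes:
  S → 6
  R → 6
  γ[c; MAX(b)→f](R) → 5
  π[f](γ[c; MAX(b)→f](R)) → 5
  ρ[c/f](π[f](γ[c; MAX(b)→f](R))) → 5
  (S ⋈[d=c] ρ[c/f](π[f](γ[c; MAX(b)→f](R)))) → 3
  σ[f<7]((S ⋈[d=c] ρ[c/f](π[f](γ[c; MAX(b)→f](R))))) → 2
  γ[c; COUNT(*)→h](σ[f<7]((S ⋈[d=c] ρ[c/f](π[f](γ[c; MAX(b)→f](R)))))) → 2
E2 subexpression sizes:
  S → 6
  σ[f<7](S) → 4
  R → 6
  γ[c; MAX(b)→f](R) → 5
  π[f](γ[c; MAX(b)→f](R)) → 5
  ρ[c/f](π[f](γ[c; MAX(b)→f](R))) → 5
  (σ[f<7](S) ⋈[d=c] ρ[c/f](π[f](γ[c; MAX(b)→f](R)))) → 2
  γ[c; COUNT(*)→h]((σ[f<7](S) ⋈[d=c] ρ[c/f](π[f](γ[c; MAX(b)→f](R))))) → 2

E1 and E2 produce the same multiset:
c | h
6 | 1
8 | 1

yes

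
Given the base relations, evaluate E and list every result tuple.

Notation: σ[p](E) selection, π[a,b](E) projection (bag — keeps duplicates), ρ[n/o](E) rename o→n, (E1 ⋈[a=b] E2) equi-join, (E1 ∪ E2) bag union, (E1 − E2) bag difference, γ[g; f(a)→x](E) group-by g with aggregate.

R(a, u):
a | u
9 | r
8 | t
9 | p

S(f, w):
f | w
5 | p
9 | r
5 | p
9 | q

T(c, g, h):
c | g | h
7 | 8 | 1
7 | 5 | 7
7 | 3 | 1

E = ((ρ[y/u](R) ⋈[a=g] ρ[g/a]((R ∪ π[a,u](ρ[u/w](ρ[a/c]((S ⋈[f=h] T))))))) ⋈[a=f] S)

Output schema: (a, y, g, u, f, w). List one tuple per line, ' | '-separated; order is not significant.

Subexpression sizes:
  R → 3
  ρ[y/u](R) → 3
  R → 3
  S → 4
  T → 3
  (S ⋈[f=h] T) → 0
  ρ[a/c]((S ⋈[f=h] T)) → 0
  ρ[u/w](ρ[a/c]((S ⋈[f=h] T))) → 0
  π[a,u](ρ[u/w](ρ[a/c]((S ⋈[f=h] T)))) → 0
  (R ∪ π[a,u](ρ[u/w](ρ[a/c]((S ⋈[f=h] T))))) → 3
  ρ[g/a]((R ∪ π[a,u](ρ[u/w](ρ[a/c]((S ⋈[f=h] T)))))) → 3
  (ρ[y/u](R) ⋈[a=g] ρ[g/a]((R ∪ π[a,u](ρ[u/w](ρ[a/c]((S ⋈[f=h] T))))))) → 5
  S → 4
  ((ρ[y/u](R) ⋈[a=g] ρ[g/a]((R ∪ π[a,u](ρ[u/w](ρ[a/c]((S ⋈[f=h] T))))))) ⋈[a=f] S) → 8

== RESULT ==
a | y | g | u | f | w
9 | p | 9 | p | 9 | q
9 | p | 9 | p | 9 | r
9 | p | 9 | r | 9 | q
9 | p | 9 | r | 9 | r
9 | r | 9 | p | 9 | q
9 | r | 9 | p | 9 | r
9 | r | 9 | r | 9 | q
9 | r | 9 | r | 9 | r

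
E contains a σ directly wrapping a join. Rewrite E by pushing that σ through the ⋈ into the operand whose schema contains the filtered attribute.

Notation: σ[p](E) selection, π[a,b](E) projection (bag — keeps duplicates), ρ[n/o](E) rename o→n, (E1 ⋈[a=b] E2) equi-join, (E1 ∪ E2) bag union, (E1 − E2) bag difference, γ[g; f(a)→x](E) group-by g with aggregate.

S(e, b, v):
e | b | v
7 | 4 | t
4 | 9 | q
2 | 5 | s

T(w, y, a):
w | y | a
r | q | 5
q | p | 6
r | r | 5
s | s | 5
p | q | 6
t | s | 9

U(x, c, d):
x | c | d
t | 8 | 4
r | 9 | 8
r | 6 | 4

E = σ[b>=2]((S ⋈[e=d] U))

σ filters on b, owned by the left side.
E' = (σ[b>=2](S) ⋈[e=d] U)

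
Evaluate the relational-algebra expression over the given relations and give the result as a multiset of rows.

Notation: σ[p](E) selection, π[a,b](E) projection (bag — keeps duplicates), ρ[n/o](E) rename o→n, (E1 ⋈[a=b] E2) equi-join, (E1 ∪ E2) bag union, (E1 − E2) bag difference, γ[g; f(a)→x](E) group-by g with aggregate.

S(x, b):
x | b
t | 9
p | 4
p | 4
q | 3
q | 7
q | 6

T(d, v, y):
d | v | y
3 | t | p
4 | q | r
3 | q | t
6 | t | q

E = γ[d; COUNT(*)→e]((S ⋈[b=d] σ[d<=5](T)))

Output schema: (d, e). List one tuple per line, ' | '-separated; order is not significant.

Stepwise |·|:
  S → 6
  T → 4
  σ[d<=5](T) → 3
  (S ⋈[b=d] σ[d<=5](T)) → 4
  γ[d; COUNT(*)→e]((S ⋈[b=d] σ[d<=5](T))) → 2

== RESULT ==
d | e
3 | 2
4 | 2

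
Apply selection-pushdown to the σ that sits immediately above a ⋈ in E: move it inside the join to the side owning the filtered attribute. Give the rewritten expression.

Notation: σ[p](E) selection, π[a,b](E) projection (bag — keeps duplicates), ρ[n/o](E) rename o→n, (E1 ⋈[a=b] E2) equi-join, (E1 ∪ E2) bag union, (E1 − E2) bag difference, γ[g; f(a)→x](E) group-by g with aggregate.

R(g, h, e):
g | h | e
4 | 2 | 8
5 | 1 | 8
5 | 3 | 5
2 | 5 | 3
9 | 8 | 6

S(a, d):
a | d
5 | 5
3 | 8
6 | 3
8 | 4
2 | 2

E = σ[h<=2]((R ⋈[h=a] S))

σ filters on h, owned by the left side.
E' = (σ[h<=2](R) ⋈[h=a] S)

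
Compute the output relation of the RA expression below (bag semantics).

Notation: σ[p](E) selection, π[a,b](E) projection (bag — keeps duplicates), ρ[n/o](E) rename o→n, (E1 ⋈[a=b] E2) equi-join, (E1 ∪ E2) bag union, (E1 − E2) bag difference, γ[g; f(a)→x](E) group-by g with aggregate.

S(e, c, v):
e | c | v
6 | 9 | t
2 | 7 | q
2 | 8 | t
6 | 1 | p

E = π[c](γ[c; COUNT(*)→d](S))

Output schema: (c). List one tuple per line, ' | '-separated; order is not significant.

Per-node cardinality:
  S → 4
  γ[c; COUNT(*)→d](S) → 4
  π[c](γ[c; COUNT(*)→d](S)) → 4

== RESULT ==
c
1
7
8
9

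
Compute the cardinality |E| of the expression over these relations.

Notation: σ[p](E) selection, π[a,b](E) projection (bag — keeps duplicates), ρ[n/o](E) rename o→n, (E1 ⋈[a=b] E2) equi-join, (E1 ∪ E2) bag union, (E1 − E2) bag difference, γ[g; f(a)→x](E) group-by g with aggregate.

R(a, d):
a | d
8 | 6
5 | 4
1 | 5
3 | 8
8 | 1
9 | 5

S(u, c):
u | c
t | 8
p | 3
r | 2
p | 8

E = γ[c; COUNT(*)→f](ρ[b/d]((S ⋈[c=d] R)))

Subexpression sizes:
  S → 4
  R → 6
  (S ⋈[c=d] R) → 2
  ρ[b/d]((S ⋈[c=d] R)) → 2
  γ[c; COUNT(*)→f](ρ[b/d]((S ⋈[c=d] R))) → 1

|E| = 1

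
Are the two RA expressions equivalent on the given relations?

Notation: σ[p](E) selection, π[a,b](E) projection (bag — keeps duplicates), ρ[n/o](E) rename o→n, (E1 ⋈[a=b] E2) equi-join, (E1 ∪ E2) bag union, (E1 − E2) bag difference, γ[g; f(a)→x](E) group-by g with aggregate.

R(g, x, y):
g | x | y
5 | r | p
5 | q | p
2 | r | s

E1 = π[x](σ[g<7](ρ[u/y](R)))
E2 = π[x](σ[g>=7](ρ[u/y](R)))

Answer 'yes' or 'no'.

E1 row counts bottom-up:
  R → 3
  ρ[u/y](R) → 3
  σ[g<7](ρ[u/y](R)) → 3
  π[x](σ[g<7](ρ[u/y](R))) → 3
E2 row counts bottom-up:
  R → 3
  ρ[u/y](R) → 3
  σ[g>=7](ρ[u/y](R)) → 0
  π[x](σ[g>=7](ρ[u/y](R))) → 0

E1 result:
x
q
r
r
E2 result:
x
(0 rows)
Witness: ('q',) appears 1× in E1 but 0× in E2.

no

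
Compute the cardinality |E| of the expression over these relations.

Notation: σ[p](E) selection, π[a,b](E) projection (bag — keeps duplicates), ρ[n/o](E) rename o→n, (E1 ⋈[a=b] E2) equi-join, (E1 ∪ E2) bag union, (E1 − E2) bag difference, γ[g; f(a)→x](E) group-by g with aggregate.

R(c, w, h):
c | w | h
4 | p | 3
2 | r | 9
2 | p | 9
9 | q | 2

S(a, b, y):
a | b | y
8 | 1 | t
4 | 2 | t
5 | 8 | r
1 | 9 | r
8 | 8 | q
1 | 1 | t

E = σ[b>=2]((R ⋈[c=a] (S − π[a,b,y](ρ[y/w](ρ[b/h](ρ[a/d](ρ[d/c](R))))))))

Subexpression sizes:
  R → 4
  S → 6
  R → 4
  ρ[d/c](R) → 4
  ρ[a/d](ρ[d/c](R)) → 4
  ρ[b/h](ρ[a/d](ρ[d/c](R))) → 4
  ρ[y/w](ρ[b/h](ρ[a/d](ρ[d/c](R)))) → 4
  π[a,b,y](ρ[y/w](ρ[b/h](ρ[a/d](ρ[d/c](R))))) → 4
  (S − π[a,b,y](ρ[y/w](ρ[b/h](ρ[a/d](ρ[d/c](R)))))) → 6
  (R ⋈[c=a] (S − π[a,b,y](ρ[y/w](ρ[b/h](ρ[a/d](ρ[d/c](R))))))) → 1
  σ[b>=2]((R ⋈[c=a] (S − π[a,b,y](ρ[y/w](ρ[b/h](ρ[a/d](ρ[d/c](R)))))))) → 1

|E| = 1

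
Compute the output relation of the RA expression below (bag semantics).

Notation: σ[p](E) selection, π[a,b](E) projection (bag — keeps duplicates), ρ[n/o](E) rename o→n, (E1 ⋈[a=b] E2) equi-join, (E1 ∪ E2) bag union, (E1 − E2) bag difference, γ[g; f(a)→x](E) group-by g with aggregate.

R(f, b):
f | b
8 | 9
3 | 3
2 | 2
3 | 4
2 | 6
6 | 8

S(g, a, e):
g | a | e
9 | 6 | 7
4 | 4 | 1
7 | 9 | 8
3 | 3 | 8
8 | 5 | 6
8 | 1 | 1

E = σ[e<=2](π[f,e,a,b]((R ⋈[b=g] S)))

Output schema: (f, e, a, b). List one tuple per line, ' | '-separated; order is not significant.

Per-node cardinality:
  R → 6
  S → 6
  (R ⋈[b=g] S) → 5
  π[f,e,a,b]((R ⋈[b=g] S)) → 5
  σ[e<=2](π[f,e,a,b]((R ⋈[b=g] S))) → 2

== RESULT ==
f | e | a | b
3 | 1 | 4 | 4
6 | 1 | 1 | 8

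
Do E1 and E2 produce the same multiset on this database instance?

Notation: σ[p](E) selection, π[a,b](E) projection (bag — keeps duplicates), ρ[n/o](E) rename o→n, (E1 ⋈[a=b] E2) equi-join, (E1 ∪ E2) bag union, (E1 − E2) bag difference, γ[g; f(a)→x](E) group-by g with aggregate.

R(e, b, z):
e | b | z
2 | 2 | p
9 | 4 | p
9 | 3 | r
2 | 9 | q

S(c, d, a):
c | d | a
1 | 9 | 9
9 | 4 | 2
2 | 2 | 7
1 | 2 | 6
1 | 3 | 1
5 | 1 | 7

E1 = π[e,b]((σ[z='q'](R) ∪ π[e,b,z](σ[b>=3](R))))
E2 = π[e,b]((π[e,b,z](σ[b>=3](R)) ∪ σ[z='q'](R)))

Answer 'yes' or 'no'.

E1 row counts bottom-up:
  R → 4
  σ[z='q'](R) → 1
  R → 4
  σ[b>=3](R) → 3
  π[e,b,z](σ[b>=3](R)) → 3
  (σ[z='q'](R) ∪ π[e,b,z](σ[b>=3](R))) → 4
  π[e,b]((σ[z='q'](R) ∪ π[e,b,z](σ[b>=3](R)))) → 4
E2 row counts bottom-up:
  R → 4
  σ[b>=3](R) → 3
  π[e,b,z](σ[b>=3](R)) → 3
  R → 4
  σ[z='q'](R) → 1
  (π[e,b,z](σ[b>=3](R)) ∪ σ[z='q'](R)) → 4
  π[e,b]((π[e,b,z](σ[b>=3](R)) ∪ σ[z='q'](R))) → 4

E1 and E2 produce the same multiset:
e | b
2 | 9
2 | 9
9 | 3
9 | 4

yes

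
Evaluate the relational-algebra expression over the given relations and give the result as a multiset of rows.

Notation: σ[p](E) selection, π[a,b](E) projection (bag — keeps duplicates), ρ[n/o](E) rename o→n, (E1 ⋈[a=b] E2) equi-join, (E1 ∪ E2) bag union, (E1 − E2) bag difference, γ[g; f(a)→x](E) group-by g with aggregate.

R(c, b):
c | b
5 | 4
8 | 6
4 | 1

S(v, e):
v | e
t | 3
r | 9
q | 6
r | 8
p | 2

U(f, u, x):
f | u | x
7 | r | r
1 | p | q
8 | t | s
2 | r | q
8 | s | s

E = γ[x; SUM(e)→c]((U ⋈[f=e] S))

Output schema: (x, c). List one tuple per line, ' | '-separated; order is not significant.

Per-node cardinality:
  U → 5
  S → 5
  (U ⋈[f=e] S) → 3
  γ[x; SUM(e)→c]((U ⋈[f=e] S)) → 2

== RESULT ==
x | c
q | 2
s | 16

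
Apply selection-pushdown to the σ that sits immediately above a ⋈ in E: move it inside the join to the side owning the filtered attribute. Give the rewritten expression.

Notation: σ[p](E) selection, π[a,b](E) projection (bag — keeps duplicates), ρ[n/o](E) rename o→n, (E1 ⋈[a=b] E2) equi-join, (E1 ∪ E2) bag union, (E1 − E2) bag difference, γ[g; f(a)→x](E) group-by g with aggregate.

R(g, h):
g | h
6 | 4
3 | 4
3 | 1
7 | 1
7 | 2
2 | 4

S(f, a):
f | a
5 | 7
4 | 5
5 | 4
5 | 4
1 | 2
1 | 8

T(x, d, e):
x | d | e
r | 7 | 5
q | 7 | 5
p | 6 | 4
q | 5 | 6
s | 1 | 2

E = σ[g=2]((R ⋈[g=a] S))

σ filters on g, owned by the left side.
E' = (σ[g=2](R) ⋈[g=a] S)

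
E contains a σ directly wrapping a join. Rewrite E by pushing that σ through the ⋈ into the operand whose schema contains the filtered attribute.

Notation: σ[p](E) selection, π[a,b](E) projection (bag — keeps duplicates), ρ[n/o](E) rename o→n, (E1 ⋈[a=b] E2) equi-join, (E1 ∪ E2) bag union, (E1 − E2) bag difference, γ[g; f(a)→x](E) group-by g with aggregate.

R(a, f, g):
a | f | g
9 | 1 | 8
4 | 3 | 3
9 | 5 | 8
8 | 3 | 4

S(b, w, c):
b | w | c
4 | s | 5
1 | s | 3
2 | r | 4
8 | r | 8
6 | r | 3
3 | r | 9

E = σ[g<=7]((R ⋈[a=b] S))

σ filters on g, owned by the left side.
E' = (σ[g<=7](R) ⋈[a=b] S)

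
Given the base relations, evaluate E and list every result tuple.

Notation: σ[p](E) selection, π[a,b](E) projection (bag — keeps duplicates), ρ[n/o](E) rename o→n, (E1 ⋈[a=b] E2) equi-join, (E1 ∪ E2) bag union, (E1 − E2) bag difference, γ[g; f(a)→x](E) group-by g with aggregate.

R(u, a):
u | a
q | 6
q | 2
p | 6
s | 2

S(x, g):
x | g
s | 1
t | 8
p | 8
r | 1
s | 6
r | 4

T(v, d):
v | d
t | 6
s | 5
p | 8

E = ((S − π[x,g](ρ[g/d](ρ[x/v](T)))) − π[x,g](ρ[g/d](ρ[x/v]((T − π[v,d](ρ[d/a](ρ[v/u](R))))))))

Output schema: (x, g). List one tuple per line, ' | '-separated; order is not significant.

Per-node cardinality:
  S → 6
  T → 3
  ρ[x/v](T) → 3
  ρ[g/d](ρ[x/v](T)) → 3
  π[x,g](ρ[g/d](ρ[x/v](T))) → 3
  (S − π[x,g](ρ[g/d](ρ[x/v](T)))) → 5
  T → 3
  R → 4
  ρ[v/u](R) → 4
  ρ[d/a](ρ[v/u](R)) → 4
  π[v,d](ρ[d/a](ρ[v/u](R))) → 4
  (T − π[v,d](ρ[d/a](ρ[v/u](R)))) → 3
  ρ[x/v]((T − π[v,d](ρ[d/a](ρ[v/u](R))))) → 3
  ρ[g/d](ρ[x/v]((T − π[v,d](ρ[d/a](ρ[v/u](R)))))) → 3
  π[x,g](ρ[g/d](ρ[x/v]((T − π[v,d](ρ[d/a](ρ[v/u](R))))))) → 3
  ((S − π[x,g](ρ[g/d](ρ[x/v](T)))) − π[x,g](ρ[g/d](ρ[x/v]((T − π[v,d](ρ[d/a](ρ[v/u](R)))))))) → 5

== RESULT ==
x | g
r | 1
r | 4
s | 1
s | 6
t | 8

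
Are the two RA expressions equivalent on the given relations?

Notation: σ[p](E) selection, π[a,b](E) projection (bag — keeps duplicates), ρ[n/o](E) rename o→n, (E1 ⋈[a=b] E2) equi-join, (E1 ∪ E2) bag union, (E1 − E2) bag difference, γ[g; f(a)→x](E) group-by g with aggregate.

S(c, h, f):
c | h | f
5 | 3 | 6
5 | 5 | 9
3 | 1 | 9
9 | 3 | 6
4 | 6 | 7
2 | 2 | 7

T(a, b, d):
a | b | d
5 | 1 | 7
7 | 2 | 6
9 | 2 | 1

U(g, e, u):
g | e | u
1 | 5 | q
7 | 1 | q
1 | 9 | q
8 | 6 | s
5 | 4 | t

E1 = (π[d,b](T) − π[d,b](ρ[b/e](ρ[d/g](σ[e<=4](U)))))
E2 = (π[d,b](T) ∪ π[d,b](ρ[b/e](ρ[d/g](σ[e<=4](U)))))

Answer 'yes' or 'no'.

E1 subexpression sizes:
  T → 3
  π[d,b](T) → 3
  U → 5
  σ[e<=4](U) → 2
  ρ[d/g](σ[e<=4](U)) → 2
  ρ[b/e](ρ[d/g](σ[e<=4](U))) → 2
  π[d,b](ρ[b/e](ρ[d/g](σ[e<=4](U)))) → 2
  (π[d,b](T) − π[d,b](ρ[b/e](ρ[d/g](σ[e<=4](U))))) → 2
E2 subexpression sizes:
  T → 3
  π[d,b](T) → 3
  U → 5
  σ[e<=4](U) → 2
  ρ[d/g](σ[e<=4](U)) → 2
  ρ[b/e](ρ[d/g](σ[e<=4](U))) → 2
  π[d,b](ρ[b/e](ρ[d/g](σ[e<=4](U)))) → 2
  (π[d,b](T) ∪ π[d,b](ρ[b/e](ρ[d/g](σ[e<=4](U))))) → 5

E1 result:
d | b
1 | 2
6 | 2
E2 result:
d | b
1 | 2
5 | 4
6 | 2
7 | 1
7 | 1
Witness: (7, 1) appears 0× in E1 but 2× in E2.

no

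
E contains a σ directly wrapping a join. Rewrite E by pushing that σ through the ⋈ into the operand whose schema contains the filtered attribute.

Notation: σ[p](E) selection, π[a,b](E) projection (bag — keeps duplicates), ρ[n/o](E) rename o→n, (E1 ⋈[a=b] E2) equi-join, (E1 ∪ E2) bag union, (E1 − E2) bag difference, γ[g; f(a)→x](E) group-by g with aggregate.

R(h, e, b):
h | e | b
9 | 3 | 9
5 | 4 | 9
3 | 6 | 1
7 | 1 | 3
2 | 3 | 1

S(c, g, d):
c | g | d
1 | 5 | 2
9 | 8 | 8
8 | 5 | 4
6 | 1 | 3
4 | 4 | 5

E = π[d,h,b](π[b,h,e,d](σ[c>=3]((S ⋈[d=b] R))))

σ filters on c, owned by the left side.
E' = π[d,h,b](π[b,h,e,d]((σ[c>=3](S) ⋈[d=b] R)))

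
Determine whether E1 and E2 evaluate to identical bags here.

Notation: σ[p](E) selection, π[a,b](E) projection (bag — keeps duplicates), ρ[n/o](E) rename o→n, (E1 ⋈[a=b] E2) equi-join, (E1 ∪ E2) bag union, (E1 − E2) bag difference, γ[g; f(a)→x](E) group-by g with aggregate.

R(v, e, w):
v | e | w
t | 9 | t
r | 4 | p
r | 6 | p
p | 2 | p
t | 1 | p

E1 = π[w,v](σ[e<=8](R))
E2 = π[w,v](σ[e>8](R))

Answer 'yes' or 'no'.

E1 per-node cardinality:
  R → 5
  σ[e<=8](R) → 4
  π[w,v](σ[e<=8](R)) → 4
E2 per-node cardinality:
  R → 5
  σ[e>8](R) → 1
  π[w,v](σ[e>8](R)) → 1

E1 result:
w | v
p | p
p | r
p | r
p | t
E2 result:
w | v
t | t
Witness: ('t', 't') appears 0× in E1 but 1× in E2.

no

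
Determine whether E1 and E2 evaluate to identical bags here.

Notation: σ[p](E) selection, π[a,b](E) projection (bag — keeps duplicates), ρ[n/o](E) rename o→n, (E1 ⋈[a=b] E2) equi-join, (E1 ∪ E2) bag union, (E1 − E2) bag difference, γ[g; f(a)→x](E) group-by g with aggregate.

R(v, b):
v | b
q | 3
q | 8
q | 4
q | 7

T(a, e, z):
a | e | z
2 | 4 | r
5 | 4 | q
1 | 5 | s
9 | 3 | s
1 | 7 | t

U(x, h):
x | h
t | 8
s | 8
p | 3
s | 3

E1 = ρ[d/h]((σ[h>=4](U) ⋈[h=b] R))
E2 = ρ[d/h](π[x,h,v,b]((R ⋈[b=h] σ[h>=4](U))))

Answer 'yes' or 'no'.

E1 row counts bottom-up:
  U → 4
  σ[h>=4](U) → 2
  R → 4
  (σ[h>=4](U) ⋈[h=b] R) → 2
  ρ[d/h]((σ[h>=4](U) ⋈[h=b] R)) → 2
E2 row counts bottom-up:
  R → 4
  U → 4
  σ[h>=4](U) → 2
  (R ⋈[b=h] σ[h>=4](U)) → 2
  π[x,h,v,b]((R ⋈[b=h] σ[h>=4](U))) → 2
  ρ[d/h](π[x,h,v,b]((R ⋈[b=h] σ[h>=4](U)))) → 2

E1 and E2 produce the same multiset:
x | d | v | b
s | 8 | q | 8
t | 8 | q | 8

yes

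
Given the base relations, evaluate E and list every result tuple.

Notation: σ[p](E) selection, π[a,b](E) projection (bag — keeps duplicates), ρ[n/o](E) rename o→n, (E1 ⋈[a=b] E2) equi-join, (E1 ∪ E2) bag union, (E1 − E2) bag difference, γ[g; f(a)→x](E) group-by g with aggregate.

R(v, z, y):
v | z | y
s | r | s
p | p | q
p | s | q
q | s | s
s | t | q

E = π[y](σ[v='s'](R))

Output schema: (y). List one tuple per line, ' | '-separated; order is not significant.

Subexpression sizes:
  R → 5
  σ[v='s'](R) → 2
  π[y](σ[v='s'](R)) → 2

== RESULT ==
y
q
s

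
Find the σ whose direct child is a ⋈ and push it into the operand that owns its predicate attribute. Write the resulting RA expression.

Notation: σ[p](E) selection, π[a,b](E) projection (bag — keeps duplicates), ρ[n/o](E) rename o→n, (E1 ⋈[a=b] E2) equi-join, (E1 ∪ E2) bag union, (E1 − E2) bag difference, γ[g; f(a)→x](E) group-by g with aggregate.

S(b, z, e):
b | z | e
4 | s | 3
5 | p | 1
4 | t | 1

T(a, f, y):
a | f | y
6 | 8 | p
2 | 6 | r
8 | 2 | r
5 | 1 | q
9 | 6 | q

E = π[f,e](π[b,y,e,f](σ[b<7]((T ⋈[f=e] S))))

σ filters on b, owned by the right side.
E' = π[f,e](π[b,y,e,f]((T ⋈[f=e] σ[b<7](S))))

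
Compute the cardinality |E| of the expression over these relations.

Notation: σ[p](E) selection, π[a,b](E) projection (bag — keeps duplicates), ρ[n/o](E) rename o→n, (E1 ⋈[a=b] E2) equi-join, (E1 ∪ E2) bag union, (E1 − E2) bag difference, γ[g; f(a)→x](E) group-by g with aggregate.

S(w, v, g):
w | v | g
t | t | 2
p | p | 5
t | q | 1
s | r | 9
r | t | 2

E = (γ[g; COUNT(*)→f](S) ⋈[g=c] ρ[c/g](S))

Subexpression sizes:
  S → 5
  γ[g; COUNT(*)→f](S) → 4
  S → 5
  ρ[c/g](S) → 5
  (γ[g; COUNT(*)→f](S) ⋈[g=c] ρ[c/g](S)) → 5

|E| = 5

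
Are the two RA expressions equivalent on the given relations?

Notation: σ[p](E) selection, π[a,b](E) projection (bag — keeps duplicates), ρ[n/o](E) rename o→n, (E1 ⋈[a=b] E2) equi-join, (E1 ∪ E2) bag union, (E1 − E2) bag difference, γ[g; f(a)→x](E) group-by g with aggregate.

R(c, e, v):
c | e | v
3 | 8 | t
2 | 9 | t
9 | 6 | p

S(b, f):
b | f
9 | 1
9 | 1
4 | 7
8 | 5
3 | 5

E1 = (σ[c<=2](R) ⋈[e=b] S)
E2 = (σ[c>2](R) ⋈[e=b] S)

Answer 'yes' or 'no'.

E1 subexpression sizes:
  R → 3
  σ[c<=2](R) → 1
  S → 5
  (σ[c<=2](R) ⋈[e=b] S) → 2
E2 subexpression sizes:
  R → 3
  σ[c>2](R) → 2
  S → 5
  (σ[c>2](R) ⋈[e=b] S) → 1

E1 result:
c | e | v | b | f
2 | 9 | t | 9 | 1
2 | 9 | t | 9 | 1
E2 result:
c | e | v | b | f
3 | 8 | t | 8 | 5
Witness: (3, 8, 't', 8, 5) appears 0× in E1 but 1× in E2.

no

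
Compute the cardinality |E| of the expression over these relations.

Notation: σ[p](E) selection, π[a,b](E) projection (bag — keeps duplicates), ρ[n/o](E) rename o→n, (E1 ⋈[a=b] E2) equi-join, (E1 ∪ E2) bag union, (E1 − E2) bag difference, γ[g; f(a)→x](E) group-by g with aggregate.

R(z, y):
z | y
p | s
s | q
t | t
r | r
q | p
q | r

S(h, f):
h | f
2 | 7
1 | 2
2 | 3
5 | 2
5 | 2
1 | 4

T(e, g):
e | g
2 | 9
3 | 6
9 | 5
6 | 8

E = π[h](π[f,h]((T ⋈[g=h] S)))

Stepwise |·|:
  T → 4
  S → 6
  (T ⋈[g=h] S) → 2
  π[f,h]((T ⋈[g=h] S)) → 2
  π[h](π[f,h]((T ⋈[g=h] S))) → 2

|E| = 2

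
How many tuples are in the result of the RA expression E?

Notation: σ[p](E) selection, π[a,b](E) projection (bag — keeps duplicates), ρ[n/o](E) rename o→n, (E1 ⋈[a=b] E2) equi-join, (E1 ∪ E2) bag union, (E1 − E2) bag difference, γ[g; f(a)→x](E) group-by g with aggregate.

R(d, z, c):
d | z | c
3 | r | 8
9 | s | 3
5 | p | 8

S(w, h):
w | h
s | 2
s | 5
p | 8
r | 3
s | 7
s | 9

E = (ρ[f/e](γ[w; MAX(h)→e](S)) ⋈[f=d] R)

Row counts bottom-up:
  S → 6
  γ[w; MAX(h)→e](S) → 3
  ρ[f/e](γ[w; MAX(h)→e](S)) → 3
  R → 3
  (ρ[f/e](γ[w; MAX(h)→e](S)) ⋈[f=d] R) → 2

|E| = 2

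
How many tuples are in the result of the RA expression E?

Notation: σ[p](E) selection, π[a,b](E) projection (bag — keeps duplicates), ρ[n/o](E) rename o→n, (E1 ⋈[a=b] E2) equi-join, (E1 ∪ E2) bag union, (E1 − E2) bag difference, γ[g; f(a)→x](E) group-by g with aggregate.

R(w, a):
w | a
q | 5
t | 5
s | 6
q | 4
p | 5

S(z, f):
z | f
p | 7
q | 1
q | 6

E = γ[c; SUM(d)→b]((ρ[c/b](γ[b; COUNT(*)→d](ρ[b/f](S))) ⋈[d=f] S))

Row counts bottom-up:
  S → 3
  ρ[b/f](S) → 3
  γ[b; COUNT(*)→d](ρ[b/f](S)) → 3
  ρ[c/b](γ[b; COUNT(*)→d](ρ[b/f](S))) → 3
  S → 3
  (ρ[c/b](γ[b; COUNT(*)→d](ρ[b/f](S))) ⋈[d=f] S) → 3
  γ[c; SUM(d)→b]((ρ[c/b](γ[b; COUNT(*)→d](ρ[b/f](S))) ⋈[d=f] S)) → 3

|E| = 3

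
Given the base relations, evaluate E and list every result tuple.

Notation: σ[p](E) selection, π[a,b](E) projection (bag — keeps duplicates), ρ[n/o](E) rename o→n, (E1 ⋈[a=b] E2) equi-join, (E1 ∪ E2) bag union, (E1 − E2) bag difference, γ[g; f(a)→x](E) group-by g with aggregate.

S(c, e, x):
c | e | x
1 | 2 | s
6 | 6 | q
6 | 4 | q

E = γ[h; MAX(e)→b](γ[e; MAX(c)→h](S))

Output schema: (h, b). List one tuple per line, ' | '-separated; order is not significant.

Row counts bottom-up:
  S → 3
  γ[e; MAX(c)→h](S) → 3
  γ[h; MAX(e)→b](γ[e; MAX(c)→h](S)) → 2

== RESULT ==
h | b
1 | 2
6 | 6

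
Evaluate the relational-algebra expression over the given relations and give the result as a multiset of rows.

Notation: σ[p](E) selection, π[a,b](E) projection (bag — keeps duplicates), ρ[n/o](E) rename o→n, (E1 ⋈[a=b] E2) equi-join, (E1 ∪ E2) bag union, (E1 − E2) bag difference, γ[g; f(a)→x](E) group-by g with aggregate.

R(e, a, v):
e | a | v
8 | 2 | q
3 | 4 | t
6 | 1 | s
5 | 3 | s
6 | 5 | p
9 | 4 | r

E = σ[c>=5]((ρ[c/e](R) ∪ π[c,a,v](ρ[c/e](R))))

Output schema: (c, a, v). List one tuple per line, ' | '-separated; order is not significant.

Stepwise |·|:
  R → 6
  ρ[c/e](R) → 6
  R → 6
  ρ[c/e](R) → 6
  π[c,a,v](ρ[c/e](R)) → 6
  (ρ[c/e](R) ∪ π[c,a,v](ρ[c/e](R))) → 12
  σ[c>=5]((ρ[c/e](R) ∪ π[c,a,v](ρ[c/e](R)))) → 10

== RESULT ==
c | a | v
5 | 3 | s
5 | 3 | s
6 | 1 | s
6 | 1 | s
6 | 5 | p
6 | 5 | p
8 | 2 | q
8 | 2 | q
9 | 4 | r
9 | 4 | r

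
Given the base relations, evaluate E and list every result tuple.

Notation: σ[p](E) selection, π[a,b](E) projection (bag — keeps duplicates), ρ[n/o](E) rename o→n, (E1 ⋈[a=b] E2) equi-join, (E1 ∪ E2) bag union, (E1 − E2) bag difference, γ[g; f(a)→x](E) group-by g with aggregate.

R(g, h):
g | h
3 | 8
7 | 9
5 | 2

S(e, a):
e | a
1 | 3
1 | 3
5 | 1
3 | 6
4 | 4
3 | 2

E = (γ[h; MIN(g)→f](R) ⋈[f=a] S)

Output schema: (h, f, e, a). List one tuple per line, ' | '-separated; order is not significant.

Stepwise |·|:
  R → 3
  γ[h; MIN(g)→f](R) → 3
  S → 6
  (γ[h; MIN(g)→f](R) ⋈[f=a] S) → 2

== RESULT ==
h | f | e | a
8 | 3 | 1 | 3
8 | 3 | 1 | 3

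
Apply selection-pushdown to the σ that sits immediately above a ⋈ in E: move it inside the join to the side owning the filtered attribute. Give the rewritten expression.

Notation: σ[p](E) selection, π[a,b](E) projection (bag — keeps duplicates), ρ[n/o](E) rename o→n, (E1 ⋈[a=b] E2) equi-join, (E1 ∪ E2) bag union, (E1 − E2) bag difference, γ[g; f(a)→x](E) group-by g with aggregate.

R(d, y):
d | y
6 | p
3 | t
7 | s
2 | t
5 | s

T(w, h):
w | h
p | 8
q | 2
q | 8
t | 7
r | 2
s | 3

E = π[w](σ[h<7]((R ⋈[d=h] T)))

σ filters on h, owned by the right side.
E' = π[w]((R ⋈[d=h] σ[h<7](T)))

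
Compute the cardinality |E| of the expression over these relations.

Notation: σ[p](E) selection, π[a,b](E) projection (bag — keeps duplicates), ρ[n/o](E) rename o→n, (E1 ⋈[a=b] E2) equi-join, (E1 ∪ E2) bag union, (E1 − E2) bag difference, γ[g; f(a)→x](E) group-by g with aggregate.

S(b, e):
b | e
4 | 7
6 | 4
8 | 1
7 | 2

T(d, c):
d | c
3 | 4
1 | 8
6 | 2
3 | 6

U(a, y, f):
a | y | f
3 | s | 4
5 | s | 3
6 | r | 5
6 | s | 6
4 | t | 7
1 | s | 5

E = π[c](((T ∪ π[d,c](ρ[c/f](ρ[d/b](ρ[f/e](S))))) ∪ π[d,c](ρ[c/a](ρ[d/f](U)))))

Stepwise |·|:
  T → 4
  S → 4
  ρ[f/e](S) → 4
  ρ[d/b](ρ[f/e](S)) → 4
  ρ[c/f](ρ[d/b](ρ[f/e](S))) → 4
  π[d,c](ρ[c/f](ρ[d/b](ρ[f/e](S)))) → 4
  (T ∪ π[d,c](ρ[c/f](ρ[d/b](ρ[f/e](S))))) → 8
  U → 6
  ρ[d/f](U) → 6
  ρ[c/a](ρ[d/f](U)) → 6
  π[d,c](ρ[c/a](ρ[d/f](U))) → 6
  ((T ∪ π[d,c](ρ[c/f](ρ[d/b](ρ[f/e](S))))) ∪ π[d,c](ρ[c/a](ρ[d/f](U)))) → 14
  π[c](((T ∪ π[d,c](ρ[c/f](ρ[d/b](ρ[f/e](S))))) ∪ π[d,c](ρ[c/a](ρ[d/f](U))))) → 14

|E| = 14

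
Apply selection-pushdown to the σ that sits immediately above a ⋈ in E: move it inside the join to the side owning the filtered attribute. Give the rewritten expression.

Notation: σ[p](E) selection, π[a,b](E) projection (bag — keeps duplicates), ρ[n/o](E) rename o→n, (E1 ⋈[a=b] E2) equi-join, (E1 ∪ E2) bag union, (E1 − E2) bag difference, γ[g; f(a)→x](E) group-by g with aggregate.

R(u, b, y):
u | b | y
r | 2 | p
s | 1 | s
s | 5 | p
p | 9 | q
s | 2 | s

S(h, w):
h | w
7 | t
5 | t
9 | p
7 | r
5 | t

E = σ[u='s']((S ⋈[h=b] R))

σ filters on u, owned by the right side.
E' = (S ⋈[h=b] σ[u='s'](R))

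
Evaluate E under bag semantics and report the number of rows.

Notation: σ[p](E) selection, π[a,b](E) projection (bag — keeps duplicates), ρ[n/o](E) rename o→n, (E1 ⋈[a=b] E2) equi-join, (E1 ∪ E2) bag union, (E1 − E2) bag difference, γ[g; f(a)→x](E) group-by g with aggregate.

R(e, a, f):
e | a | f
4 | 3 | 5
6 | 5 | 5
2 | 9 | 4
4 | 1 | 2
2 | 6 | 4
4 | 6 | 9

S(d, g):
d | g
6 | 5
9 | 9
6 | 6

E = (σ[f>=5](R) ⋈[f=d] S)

Stepwise |·|:
  R → 6
  σ[f>=5](R) → 3
  S → 3
  (σ[f>=5](R) ⋈[f=d] S) → 1

|E| = 1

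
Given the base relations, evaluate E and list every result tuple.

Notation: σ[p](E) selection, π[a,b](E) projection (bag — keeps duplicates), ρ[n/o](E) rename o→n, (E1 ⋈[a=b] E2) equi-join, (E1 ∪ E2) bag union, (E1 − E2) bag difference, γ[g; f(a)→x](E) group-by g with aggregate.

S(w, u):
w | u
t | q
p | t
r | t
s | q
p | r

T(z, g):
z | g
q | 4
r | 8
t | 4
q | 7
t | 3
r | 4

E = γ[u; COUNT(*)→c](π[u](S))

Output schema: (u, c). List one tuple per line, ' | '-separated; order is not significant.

Stepwise |·|:
  S → 5
  π[u](S) → 5
  γ[u; COUNT(*)→c](π[u](S)) → 3

== RESULT ==
u | c
q | 2
r | 1
t | 2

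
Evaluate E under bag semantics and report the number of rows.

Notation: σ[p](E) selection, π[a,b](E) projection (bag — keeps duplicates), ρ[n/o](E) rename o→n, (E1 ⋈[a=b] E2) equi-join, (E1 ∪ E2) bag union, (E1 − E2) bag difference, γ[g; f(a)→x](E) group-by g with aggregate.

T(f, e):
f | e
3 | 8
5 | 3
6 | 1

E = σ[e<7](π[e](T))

Per-node cardinality:
  T → 3
  π[e](T) → 3
  σ[e<7](π[e](T)) → 2

|E| = 2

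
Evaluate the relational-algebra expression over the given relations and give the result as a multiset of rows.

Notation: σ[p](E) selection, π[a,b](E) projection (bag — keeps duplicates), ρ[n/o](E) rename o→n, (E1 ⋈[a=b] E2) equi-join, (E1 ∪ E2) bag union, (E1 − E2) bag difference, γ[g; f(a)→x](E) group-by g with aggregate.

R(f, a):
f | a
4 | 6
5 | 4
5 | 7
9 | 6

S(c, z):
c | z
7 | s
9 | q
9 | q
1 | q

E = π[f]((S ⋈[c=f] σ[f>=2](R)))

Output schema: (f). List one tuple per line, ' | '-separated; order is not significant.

Per-node cardinality:
  S → 4
  R → 4
  σ[f>=2](R) → 4
  (S ⋈[c=f] σ[f>=2](R)) → 2
  π[f]((S ⋈[c=f] σ[f>=2](R))) → 2

== RESULT ==
f
9
9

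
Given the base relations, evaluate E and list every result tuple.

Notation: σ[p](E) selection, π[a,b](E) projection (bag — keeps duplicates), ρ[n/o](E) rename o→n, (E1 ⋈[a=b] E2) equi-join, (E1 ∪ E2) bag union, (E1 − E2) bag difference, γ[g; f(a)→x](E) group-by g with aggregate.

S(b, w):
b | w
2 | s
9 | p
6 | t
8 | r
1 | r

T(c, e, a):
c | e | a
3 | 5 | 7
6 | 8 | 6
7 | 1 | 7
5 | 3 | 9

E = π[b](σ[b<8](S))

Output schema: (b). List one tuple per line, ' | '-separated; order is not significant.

Stepwise |·|:
  S → 5
  σ[b<8](S) → 3
  π[b](σ[b<8](S)) → 3

== RESULT ==
b
1
2
6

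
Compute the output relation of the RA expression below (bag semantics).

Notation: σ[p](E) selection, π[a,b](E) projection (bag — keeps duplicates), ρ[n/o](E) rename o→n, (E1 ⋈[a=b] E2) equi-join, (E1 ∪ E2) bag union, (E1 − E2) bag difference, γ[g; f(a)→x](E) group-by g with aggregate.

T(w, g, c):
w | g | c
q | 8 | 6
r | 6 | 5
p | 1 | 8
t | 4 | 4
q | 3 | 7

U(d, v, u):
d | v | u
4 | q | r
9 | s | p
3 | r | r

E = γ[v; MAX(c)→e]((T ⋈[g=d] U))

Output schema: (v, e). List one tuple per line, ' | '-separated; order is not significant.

Per-node cardinality:
  T → 5
  U → 3
  (T ⋈[g=d] U) → 2
  γ[v; MAX(c)→e]((T ⋈[g=d] U)) → 2

== RESULT ==
v | e
q | 4
r | 7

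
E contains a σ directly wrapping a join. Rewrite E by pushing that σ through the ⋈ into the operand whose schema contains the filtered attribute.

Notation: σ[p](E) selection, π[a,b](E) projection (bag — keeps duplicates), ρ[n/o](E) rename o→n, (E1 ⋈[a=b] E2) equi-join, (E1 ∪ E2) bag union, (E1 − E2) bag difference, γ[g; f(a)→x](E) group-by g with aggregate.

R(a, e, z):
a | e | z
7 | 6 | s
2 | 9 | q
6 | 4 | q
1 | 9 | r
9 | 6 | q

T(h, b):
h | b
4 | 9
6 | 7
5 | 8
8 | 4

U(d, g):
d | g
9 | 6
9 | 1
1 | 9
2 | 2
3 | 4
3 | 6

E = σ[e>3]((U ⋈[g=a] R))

σ filters on e, owned by the right side.
E' = (U ⋈[g=a] σ[e>3](R))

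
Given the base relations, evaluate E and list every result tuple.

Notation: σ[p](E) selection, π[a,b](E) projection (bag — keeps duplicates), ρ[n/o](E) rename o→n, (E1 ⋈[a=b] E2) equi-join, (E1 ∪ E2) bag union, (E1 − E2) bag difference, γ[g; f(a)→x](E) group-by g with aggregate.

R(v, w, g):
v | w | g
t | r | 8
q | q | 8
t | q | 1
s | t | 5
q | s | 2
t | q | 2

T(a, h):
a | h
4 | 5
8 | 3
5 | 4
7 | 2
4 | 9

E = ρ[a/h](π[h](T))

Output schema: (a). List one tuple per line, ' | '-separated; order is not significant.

Stepwise |·|:
  T → 5
  π[h](T) → 5
  ρ[a/h](π[h](T)) → 5

== RESULT ==
a
2
3
4
5
9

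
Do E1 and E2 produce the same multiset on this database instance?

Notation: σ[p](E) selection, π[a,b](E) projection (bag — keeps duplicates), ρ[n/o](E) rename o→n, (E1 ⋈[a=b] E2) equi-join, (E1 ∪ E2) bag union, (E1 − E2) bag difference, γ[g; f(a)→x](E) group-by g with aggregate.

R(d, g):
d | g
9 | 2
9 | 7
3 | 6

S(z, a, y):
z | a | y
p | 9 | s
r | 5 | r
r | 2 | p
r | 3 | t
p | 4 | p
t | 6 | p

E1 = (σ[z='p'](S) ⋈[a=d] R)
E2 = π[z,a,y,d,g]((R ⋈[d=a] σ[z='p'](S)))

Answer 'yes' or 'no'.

E1 per-node cardinality:
  S → 6
  σ[z='p'](S) → 2
  R → 3
  (σ[z='p'](S) ⋈[a=d] R) → 2
E2 per-node cardinality:
  R → 3
  S → 6
  σ[z='p'](S) → 2
  (R ⋈[d=a] σ[z='p'](S)) → 2
  π[z,a,y,d,g]((R ⋈[d=a] σ[z='p'](S))) → 2

E1 and E2 produce the same multiset:
z | a | y | d | g
p | 9 | s | 9 | 2
p | 9 | s | 9 | 7

yes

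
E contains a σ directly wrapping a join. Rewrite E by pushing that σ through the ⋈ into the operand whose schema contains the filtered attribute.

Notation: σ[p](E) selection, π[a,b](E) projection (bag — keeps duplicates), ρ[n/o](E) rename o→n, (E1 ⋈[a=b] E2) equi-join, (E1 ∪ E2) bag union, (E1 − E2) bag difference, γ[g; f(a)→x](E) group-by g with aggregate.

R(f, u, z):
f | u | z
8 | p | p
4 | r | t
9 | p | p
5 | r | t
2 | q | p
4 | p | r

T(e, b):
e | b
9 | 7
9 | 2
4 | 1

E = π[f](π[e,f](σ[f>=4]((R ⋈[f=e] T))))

σ filters on f, owned by the left side.
E' = π[f](π[e,f]((σ[f>=4](R) ⋈[f=e] T)))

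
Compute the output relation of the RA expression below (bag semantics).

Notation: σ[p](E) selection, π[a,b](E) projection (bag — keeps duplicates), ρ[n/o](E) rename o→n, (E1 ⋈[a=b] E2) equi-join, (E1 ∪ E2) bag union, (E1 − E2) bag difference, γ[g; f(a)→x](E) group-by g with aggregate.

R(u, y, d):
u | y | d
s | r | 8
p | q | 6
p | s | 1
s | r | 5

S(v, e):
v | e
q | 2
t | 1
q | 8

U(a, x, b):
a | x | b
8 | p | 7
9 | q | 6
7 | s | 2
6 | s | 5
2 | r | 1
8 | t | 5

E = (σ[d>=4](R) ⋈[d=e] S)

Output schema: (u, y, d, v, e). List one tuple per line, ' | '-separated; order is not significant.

Row counts bottom-up:
  R → 4
  σ[d>=4](R) → 3
  S → 3
  (σ[d>=4](R) ⋈[d=e] S) → 1

== RESULT ==
u | y | d | v | e
s | r | 8 | q | 8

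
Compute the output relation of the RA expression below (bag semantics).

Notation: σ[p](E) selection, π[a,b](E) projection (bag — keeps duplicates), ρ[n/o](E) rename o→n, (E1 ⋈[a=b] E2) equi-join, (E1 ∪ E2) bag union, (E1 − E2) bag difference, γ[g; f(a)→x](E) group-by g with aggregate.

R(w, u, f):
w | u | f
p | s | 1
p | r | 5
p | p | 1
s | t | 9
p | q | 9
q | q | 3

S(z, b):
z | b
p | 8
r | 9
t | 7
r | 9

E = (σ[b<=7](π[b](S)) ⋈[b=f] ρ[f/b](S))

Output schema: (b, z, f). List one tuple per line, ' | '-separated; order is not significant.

Stepwise |·|:
  S → 4
  π[b](S) → 4
  σ[b<=7](π[b](S)) → 1
  S → 4
  ρ[f/b](S) → 4
  (σ[b<=7](π[b](S)) ⋈[b=f] ρ[f/b](S)) → 1

== RESULT ==
b | z | f
7 | t | 7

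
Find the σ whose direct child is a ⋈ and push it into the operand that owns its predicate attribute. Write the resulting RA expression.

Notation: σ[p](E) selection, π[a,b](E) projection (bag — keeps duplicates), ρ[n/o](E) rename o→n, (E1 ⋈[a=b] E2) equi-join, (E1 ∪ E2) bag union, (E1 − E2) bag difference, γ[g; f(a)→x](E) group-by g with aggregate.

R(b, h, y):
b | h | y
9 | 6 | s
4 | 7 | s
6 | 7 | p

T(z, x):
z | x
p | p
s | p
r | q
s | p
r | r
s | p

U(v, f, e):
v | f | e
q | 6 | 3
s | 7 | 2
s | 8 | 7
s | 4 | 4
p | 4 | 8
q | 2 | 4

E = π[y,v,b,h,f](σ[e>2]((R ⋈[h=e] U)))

σ filters on e, owned by the right side.
E' = π[y,v,b,h,f]((R ⋈[h=e] σ[e>2](U)))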